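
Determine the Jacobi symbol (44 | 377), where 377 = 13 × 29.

Pull out 2^2: since 377 ≡ 1 (mod 8), (2/377) = +1, so (2/377)^2 = +1.
Reciprocity: 11 ≡ 3 and 377 ≡ 1 (mod 4), so (11/377) = +(377/11).
Reduce top mod 11: now compute (3/11).
Reciprocity: 3 ≡ 3 and 11 ≡ 3 (mod 4), so (3/11) = −(11/3).
Reduce top mod 3: now compute (2/3).
Pull out 2: since 3 ≡ 3 (mod 8), (2/3) = -1.
Reached (1/3) = 1. Collecting the sign flips along the way, the symbol is +1.

1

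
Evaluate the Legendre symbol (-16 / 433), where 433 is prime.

First reduce: -16 ≡ 417 (mod 433).
Reciprocity: 417 ≡ 1 and 433 ≡ 1 (mod 4), so (417/433) = +(433/417).
Reduce top mod 417: now compute (16/417).
Pull out 2^4: since 417 ≡ 1 (mod 8), (2/417) = +1, so (2/417)^4 = +1.
Reached (1/417) = 1. Collecting the sign flips along the way, the symbol is +1.

1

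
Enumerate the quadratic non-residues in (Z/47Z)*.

Square k = 1,…,23 (k and 47−k give the same square):
1²=1, 2²=4, 3²=9, 4²=16, 5²=25, 6²=36, 7²≡2, 8²≡17, 9²≡34, 10²≡6, 11²≡27, 12²≡3, 13²≡28, 14²≡8, 15²≡37, 16²≡21, 17²≡7, 18²≡42, 19²≡32, 20²≡24, 21²≡18, 22²≡14, 23²≡12 (mod 47).
The residues are {1, 2, 3, 4, 6, 7, 8, 9, 12, 14, 16, 17, 18, 21, 24, 25, 27, 28, 32, 34, 36, 37, 42}; the non-residues are the remaining 23 nonzero classes.

5, 10, 11, 13, 15, 19, 20, 22, 23, 26, 29, 30, 31, 33, 35, 38, 39, 40, 41, 43, 44, 45, 46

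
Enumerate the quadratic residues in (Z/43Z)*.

1, 4, 6, 9, 10, 11, 13, 14, 15, 16, 17, 21, 23, 24, 25, 31, 35, 36, 38, 40, 41

Square k = 1,…,21 (k and 43−k give the same square):
1²=1, 2²=4, 3²=9, 4²=16, 5²=25, 6²=36, 7²≡6, 8²≡21, 9²≡38, 10²≡14, 11²≡35, 12²≡15, 13²≡40, 14²≡24, 15²≡10, 16²≡41, 17²≡31, 18²≡23, 19²≡17, 20²≡13, 21²≡11 (mod 43).
So the quadratic residues mod 43 are {1, 4, 6, 9, 10, 11, 13, 14, 15, 16, 17, 21, 23, 24, 25, 31, 35, 36, 38, 40, 41}.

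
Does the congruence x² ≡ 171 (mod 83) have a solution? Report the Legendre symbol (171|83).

-1

First reduce: 171 ≡ 5 (mod 83).
Reciprocity: 5 ≡ 1 and 83 ≡ 3 (mod 4), so (5/83) = +(83/5).
Reduce top mod 5: now compute (3/5).
Reciprocity: 3 ≡ 3 and 5 ≡ 1 (mod 4), so (3/5) = +(5/3).
Reduce top mod 3: now compute (2/3).
Pull out 2: since 3 ≡ 3 (mod 8), (2/3) = -1.
Reached (1/3) = 1. Collecting the sign flips along the way, the symbol is -1.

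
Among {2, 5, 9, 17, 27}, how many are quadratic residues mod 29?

2

(2/29) = -1 → non-residue.
(5/29) = +1 → QR.
(9/29) = +1 → QR.
(17/29) = -1 → non-residue.
(27/29) = -1 → non-residue.
Total quadratic residues among the 5: 2.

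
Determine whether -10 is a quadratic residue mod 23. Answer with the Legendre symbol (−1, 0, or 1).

First reduce: -10 ≡ 13 (mod 23).
Reciprocity: 13 ≡ 1 and 23 ≡ 3 (mod 4), so (13/23) = +(23/13).
Reduce top mod 13: now compute (10/13).
Pull out 2: since 13 ≡ 5 (mod 8), (2/13) = -1.
Reciprocity: 5 ≡ 1 and 13 ≡ 1 (mod 4), so (5/13) = +(13/5).
Reduce top mod 5: now compute (3/5).
Reciprocity: 3 ≡ 3 and 5 ≡ 1 (mod 4), so (3/5) = +(5/3).
Reduce top mod 3: now compute (2/3).
Pull out 2: since 3 ≡ 3 (mod 8), (2/3) = -1.
Reached (1/3) = 1. Collecting the sign flips along the way, the symbol is +1.

1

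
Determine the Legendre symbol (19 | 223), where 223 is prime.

1

Euler's criterion: (19/223) ≡ 19^111 (mod 223).
19^2 ≡ 138 (mod 223)
19^4 ≡ 89 (mod 223)
19^8 ≡ 116 (mod 223)
19^16 ≡ 76 (mod 223)
19^32 ≡ 201 (mod 223)
19^64 ≡ 38 (mod 223)
19^111 = 19^(64+32+8+4+2+1) ≡ 1 (mod 223).
Result is 1, so (19/223) = 1.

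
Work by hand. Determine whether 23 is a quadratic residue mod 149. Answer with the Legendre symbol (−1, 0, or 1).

Euler's criterion: (23/149) ≡ 23^74 (mod 149).
23^2 ≡ 82 (mod 149)
23^4 ≡ 19 (mod 149)
23^8 ≡ 63 (mod 149)
23^16 ≡ 95 (mod 149)
23^32 ≡ 85 (mod 149)
23^64 ≡ 73 (mod 149)
23^74 = 23^(64+8+2) ≡ 148 (mod 149).
Result is 148 ≡ −1, so (23/149) = −1.

-1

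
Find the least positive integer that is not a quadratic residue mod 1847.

5

(2/1847) = +1, so 2 is a residue.
(3/1847) = +1, so 3 is a residue.
(4/1847) = +1, so 4 is a residue.
(5/1847) = −1, so 5 is the smallest positive non-residue mod 1847.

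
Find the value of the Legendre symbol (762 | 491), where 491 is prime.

-1

First reduce: 762 ≡ 271 (mod 491).
Reciprocity: 271 ≡ 3 and 491 ≡ 3 (mod 4), so (271/491) = −(491/271).
Reduce top mod 271: now compute (220/271).
Pull out 2^2: since 271 ≡ 7 (mod 8), (2/271) = +1, so (2/271)^2 = +1.
Reciprocity: 55 ≡ 3 and 271 ≡ 3 (mod 4), so (55/271) = −(271/55).
Reduce top mod 55: now compute (51/55).
Reciprocity: 51 ≡ 3 and 55 ≡ 3 (mod 4), so (51/55) = −(55/51).
Reduce top mod 51: now compute (4/51).
Pull out 2^2: since 51 ≡ 3 (mod 8), (2/51) = -1, so (2/51)^2 = +1.
Reached (1/51) = 1. Collecting the sign flips along the way, the symbol is -1.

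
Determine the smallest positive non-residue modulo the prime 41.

(2/41) = +1, so 2 is a residue.
(3/41) = −1, so 3 is the smallest positive non-residue mod 41.

3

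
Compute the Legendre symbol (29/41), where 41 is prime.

Reciprocity: 29 ≡ 1 and 41 ≡ 1 (mod 4), so (29/41) = +(41/29).
Reduce top mod 29: now compute (12/29).
Pull out 2^2: since 29 ≡ 5 (mod 8), (2/29) = -1, so (2/29)^2 = +1.
Reciprocity: 3 ≡ 3 and 29 ≡ 1 (mod 4), so (3/29) = +(29/3).
Reduce top mod 3: now compute (2/3).
Pull out 2: since 3 ≡ 3 (mod 8), (2/3) = -1.
Reached (1/3) = 1. Collecting the sign flips along the way, the symbol is -1.

-1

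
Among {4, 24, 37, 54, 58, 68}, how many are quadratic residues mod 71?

5

(4/71) = +1 → QR.
(24/71) = +1 → QR.
(37/71) = +1 → QR.
(54/71) = +1 → QR.
(58/71) = +1 → QR.
(68/71) = -1 → non-residue.
Total quadratic residues among the 6: 5.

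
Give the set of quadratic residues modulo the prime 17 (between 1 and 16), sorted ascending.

Square k = 1,…,8 (k and 17−k give the same square):
1²=1, 2²=4, 3²=9, 4²=16, 5²≡8, 6²≡2, 7²≡15, 8²≡13 (mod 17).
So the quadratic residues mod 17 are {1, 2, 4, 8, 9, 13, 15, 16}.

1, 2, 4, 8, 9, 13, 15, 16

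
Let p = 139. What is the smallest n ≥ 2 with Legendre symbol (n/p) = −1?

(2/139) = −1, so 2 is the smallest positive non-residue mod 139.

2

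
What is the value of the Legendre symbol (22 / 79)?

1

Euler's criterion: (22/79) ≡ 22^39 (mod 79).
22^2 ≡ 10 (mod 79)
22^4 ≡ 21 (mod 79)
22^8 ≡ 46 (mod 79)
22^16 ≡ 62 (mod 79)
22^32 ≡ 52 (mod 79)
22^39 = 22^(32+4+2+1) ≡ 1 (mod 79).
Result is 1, so (22/79) = 1.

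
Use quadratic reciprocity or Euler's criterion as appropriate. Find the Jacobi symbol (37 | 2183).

Reciprocity: 37 ≡ 1 and 2183 ≡ 3 (mod 4), so (37/2183) = +(2183/37).
Reduce top mod 37: now compute (0/37).
Top reduces to 0: gcd > 1, so the symbol is 0.

0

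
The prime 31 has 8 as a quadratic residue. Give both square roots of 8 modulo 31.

Since 31 ≡ 3 (mod 4), a square root of 8 is 8^((31+1)/4) = 8^8 mod 31.
Repeated squaring: 8^2≡2, 8^4≡4, 8^8≡16 (mod 31).
8^8 = 8^(8) ≡ 16 (mod 31).
Check: 16² = 256 ≡ 8 (mod 31). The two roots are 15 and 16.

15, 16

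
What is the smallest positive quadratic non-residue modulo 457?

(2/457) = +1, so 2 is a residue.
(3/457) = +1, so 3 is a residue.
(4/457) = +1, so 4 is a residue.
(5/457) = −1, so 5 is the smallest positive non-residue mod 457.

5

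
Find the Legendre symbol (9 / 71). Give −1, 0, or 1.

Reciprocity: 9 ≡ 1 and 71 ≡ 3 (mod 4), so (9/71) = +(71/9).
Reduce top mod 9: now compute (8/9).
Pull out 2^3: since 9 ≡ 1 (mod 8), (2/9) = +1, so (2/9)^3 = +1.
Reached (1/9) = 1. Collecting the sign flips along the way, the symbol is +1.

1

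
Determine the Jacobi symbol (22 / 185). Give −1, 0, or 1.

Pull out 2: since 185 ≡ 1 (mod 8), (2/185) = +1.
Reciprocity: 11 ≡ 3 and 185 ≡ 1 (mod 4), so (11/185) = +(185/11).
Reduce top mod 11: now compute (9/11).
Reciprocity: 9 ≡ 1 and 11 ≡ 3 (mod 4), so (9/11) = +(11/9).
Reduce top mod 9: now compute (2/9).
Pull out 2: since 9 ≡ 1 (mod 8), (2/9) = +1.
Reached (1/9) = 1. Collecting the sign flips along the way, the symbol is +1.

1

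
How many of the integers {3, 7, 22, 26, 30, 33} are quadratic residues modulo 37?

(3/37) = +1 → QR.
(7/37) = +1 → QR.
(22/37) = -1 → non-residue.
(26/37) = +1 → QR.
(30/37) = +1 → QR.
(33/37) = +1 → QR.
Total quadratic residues among the 6: 5.

5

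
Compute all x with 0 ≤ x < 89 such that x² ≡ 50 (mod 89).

36, 53

89 ≡ 1 (mod 4), so we find a root by search.
Trying successive values, 36² = 1296 ≡ 50 (mod 89). The other root is 89 − 36 = 53.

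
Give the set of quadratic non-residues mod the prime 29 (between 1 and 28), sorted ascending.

Square k = 1,…,14 (k and 29−k give the same square):
1²=1, 2²=4, 3²=9, 4²=16, 5²=25, 6²≡7, 7²≡20, 8²≡6, 9²≡23, 10²≡13, 11²≡5, 12²≡28, 13²≡24, 14²≡22 (mod 29).
The residues are {1, 4, 5, 6, 7, 9, 13, 16, 20, 22, 23, 24, 25, 28}; the non-residues are the remaining 14 nonzero classes.

2,3,8,10,11,12,14,15,17,18,19,21,26,27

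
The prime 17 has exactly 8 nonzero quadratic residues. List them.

Square k = 1,…,8 (k and 17−k give the same square):
1²=1, 2²=4, 3²=9, 4²=16, 5²≡8, 6²≡2, 7²≡15, 8²≡13 (mod 17).
So the quadratic residues mod 17 are {1, 2, 4, 8, 9, 13, 15, 16}.

1, 2, 4, 8, 9, 13, 15, 16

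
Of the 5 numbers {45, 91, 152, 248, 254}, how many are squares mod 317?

2

(45/317) = -1 → non-residue.
(91/317) = -1 → non-residue.
(152/317) = +1 → QR.
(248/317) = -1 → non-residue.
(254/317) = +1 → QR.
Total quadratic residues among the 5: 2.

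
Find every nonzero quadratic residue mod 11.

1, 3, 4, 5, 9

Square k = 1,…,5 (k and 11−k give the same square):
1²=1, 2²=4, 3²=9, 4²≡5, 5²≡3 (mod 11).
So the quadratic residues mod 11 are {1, 3, 4, 5, 9}.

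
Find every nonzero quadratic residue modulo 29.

Square k = 1,…,14 (k and 29−k give the same square):
1²=1, 2²=4, 3²=9, 4²=16, 5²=25, 6²≡7, 7²≡20, 8²≡6, 9²≡23, 10²≡13, 11²≡5, 12²≡28, 13²≡24, 14²≡22 (mod 29).
So the quadratic residues mod 29 are {1, 4, 5, 6, 7, 9, 13, 16, 20, 22, 23, 24, 25, 28}.

1 4 5 6 7 9 13 16 20 22 23 24 25 28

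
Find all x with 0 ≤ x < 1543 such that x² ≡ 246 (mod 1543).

625, 918

Since 1543 ≡ 3 (mod 4), a square root of 246 is 246^((1543+1)/4) = 246^386 mod 1543.
Repeated squaring: 246^2≡339, 246^4≡739, 246^8≡1442, 246^16≡943, 246^32≡481, 246^64≡1454, 246^128≡206, 246^256≡775 (mod 1543).
246^386 = 246^(256+128+2) ≡ 625 (mod 1543).
Check: 625² = 390625 ≡ 246 (mod 1543). The two roots are 625 and 918.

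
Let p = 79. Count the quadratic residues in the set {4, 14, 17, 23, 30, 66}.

2

(4/79) = +1 → QR.
(14/79) = -1 → non-residue.
(17/79) = -1 → non-residue.
(23/79) = +1 → QR.
(30/79) = -1 → non-residue.
(66/79) = -1 → non-residue.
Total quadratic residues among the 6: 2.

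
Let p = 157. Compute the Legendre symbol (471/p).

First reduce: 471 ≡ 0 (mod 157).
Top reduces to 0: gcd > 1, so the symbol is 0.

0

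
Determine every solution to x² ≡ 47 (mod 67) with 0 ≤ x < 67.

Since 67 ≡ 3 (mod 4), a square root of 47 is 47^((67+1)/4) = 47^17 mod 67.
Repeated squaring: 47^2≡65, 47^4≡4, 47^8≡16, 47^16≡55 (mod 67).
47^17 = 47^(16+1) ≡ 39 (mod 67).
Check: 39² = 1521 ≡ 47 (mod 67). The two roots are 28 and 39.

28, 39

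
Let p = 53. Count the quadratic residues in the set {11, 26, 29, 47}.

3

(11/53) = +1 → QR.
(26/53) = -1 → non-residue.
(29/53) = +1 → QR.
(47/53) = +1 → QR.
Total quadratic residues among the 4: 3.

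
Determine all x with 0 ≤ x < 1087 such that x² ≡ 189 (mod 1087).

Since 1087 ≡ 3 (mod 4), a square root of 189 is 189^((1087+1)/4) = 189^272 mod 1087.
Repeated squaring: 189^2≡937, 189^4≡760, 189^8≡403, 189^16≡446, 189^32≡1082, 189^64≡25, 189^128≡625, 189^256≡392 (mod 1087).
189^272 = 189^(256+16) ≡ 912 (mod 1087).
Check: 912² = 831744 ≡ 189 (mod 1087). The two roots are 175 and 912.

175, 912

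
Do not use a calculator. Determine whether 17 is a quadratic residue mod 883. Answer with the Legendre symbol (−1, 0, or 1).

Reciprocity: 17 ≡ 1 and 883 ≡ 3 (mod 4), so (17/883) = +(883/17).
Reduce top mod 17: now compute (16/17).
Pull out 2^4: since 17 ≡ 1 (mod 8), (2/17) = +1, so (2/17)^4 = +1.
Reached (1/17) = 1. Collecting the sign flips along the way, the symbol is +1.

1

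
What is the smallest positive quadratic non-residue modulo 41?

(2/41) = +1, so 2 is a residue.
(3/41) = −1, so 3 is the smallest positive non-residue mod 41.

3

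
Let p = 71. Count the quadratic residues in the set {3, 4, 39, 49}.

3

(3/71) = +1 → QR.
(4/71) = +1 → QR.
(39/71) = -1 → non-residue.
(49/71) = +1 → QR.
Total quadratic residues among the 4: 3.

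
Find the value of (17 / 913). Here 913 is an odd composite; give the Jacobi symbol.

-1

Reciprocity: 17 ≡ 1 and 913 ≡ 1 (mod 4), so (17/913) = +(913/17).
Reduce top mod 17: now compute (12/17).
Pull out 2^2: since 17 ≡ 1 (mod 8), (2/17) = +1, so (2/17)^2 = +1.
Reciprocity: 3 ≡ 3 and 17 ≡ 1 (mod 4), so (3/17) = +(17/3).
Reduce top mod 3: now compute (2/3).
Pull out 2: since 3 ≡ 3 (mod 8), (2/3) = -1.
Reached (1/3) = 1. Collecting the sign flips along the way, the symbol is -1.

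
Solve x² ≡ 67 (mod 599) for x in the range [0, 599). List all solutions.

199, 400

Since 599 ≡ 3 (mod 4), a square root of 67 is 67^((599+1)/4) = 67^150 mod 599.
Repeated squaring: 67^2≡296, 67^4≡162, 67^8≡487, 67^16≡564, 67^32≡27, 67^64≡130, 67^128≡128 (mod 599).
67^150 = 67^(128+16+4+2) ≡ 400 (mod 599).
Check: 400² = 160000 ≡ 67 (mod 599). The two roots are 199 and 400.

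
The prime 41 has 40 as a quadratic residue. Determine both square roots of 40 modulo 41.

9, 32

41 ≡ 1 (mod 4), so we find a root by search.
Trying successive values, 9² = 81 ≡ 40 (mod 41). The other root is 41 − 9 = 32.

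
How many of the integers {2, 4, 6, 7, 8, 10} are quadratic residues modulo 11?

(2/11) = -1 → non-residue.
(4/11) = +1 → QR.
(6/11) = -1 → non-residue.
(7/11) = -1 → non-residue.
(8/11) = -1 → non-residue.
(10/11) = -1 → non-residue.
Total quadratic residues among the 6: 1.

1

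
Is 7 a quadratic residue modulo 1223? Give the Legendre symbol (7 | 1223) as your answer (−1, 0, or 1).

1

Reciprocity: 7 ≡ 3 and 1223 ≡ 3 (mod 4), so (7/1223) = −(1223/7).
Reduce top mod 7: now compute (5/7).
Reciprocity: 5 ≡ 1 and 7 ≡ 3 (mod 4), so (5/7) = +(7/5).
Reduce top mod 5: now compute (2/5).
Pull out 2: since 5 ≡ 5 (mod 8), (2/5) = -1.
Reached (1/5) = 1. Collecting the sign flips along the way, the symbol is +1.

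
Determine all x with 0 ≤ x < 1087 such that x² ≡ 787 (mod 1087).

285, 802

Since 1087 ≡ 3 (mod 4), a square root of 787 is 787^((1087+1)/4) = 787^272 mod 1087.
Repeated squaring: 787^2≡866, 787^4≡1013, 787^8≡41, 787^16≡594, 787^32≡648, 787^64≡322, 787^128≡419, 787^256≡554 (mod 1087).
787^272 = 787^(256+16) ≡ 802 (mod 1087).
Check: 802² = 643204 ≡ 787 (mod 1087). The two roots are 285 and 802.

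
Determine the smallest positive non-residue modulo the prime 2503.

3

(2/2503) = +1, so 2 is a residue.
(3/2503) = −1, so 3 is the smallest positive non-residue mod 2503.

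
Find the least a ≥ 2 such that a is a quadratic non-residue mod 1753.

5

(2/1753) = +1, so 2 is a residue.
(3/1753) = +1, so 3 is a residue.
(4/1753) = +1, so 4 is a residue.
(5/1753) = −1, so 5 is the smallest positive non-residue mod 1753.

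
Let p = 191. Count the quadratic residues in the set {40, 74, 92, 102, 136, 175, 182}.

(40/191) = +1 → QR.
(74/191) = -1 → non-residue.
(92/191) = +1 → QR.
(102/191) = +1 → QR.
(136/191) = +1 → QR.
(175/191) = -1 → non-residue.
(182/191) = -1 → non-residue.
Total quadratic residues among the 7: 4.

4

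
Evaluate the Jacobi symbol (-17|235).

First reduce: -17 ≡ 218 (mod 235).
Pull out 2: since 235 ≡ 3 (mod 8), (2/235) = -1.
Reciprocity: 109 ≡ 1 and 235 ≡ 3 (mod 4), so (109/235) = +(235/109).
Reduce top mod 109: now compute (17/109).
Reciprocity: 17 ≡ 1 and 109 ≡ 1 (mod 4), so (17/109) = +(109/17).
Reduce top mod 17: now compute (7/17).
Reciprocity: 7 ≡ 3 and 17 ≡ 1 (mod 4), so (7/17) = +(17/7).
Reduce top mod 7: now compute (3/7).
Reciprocity: 3 ≡ 3 and 7 ≡ 3 (mod 4), so (3/7) = −(7/3).
Reduce top mod 3: now compute (1/3).
Reached (1/3) = 1. Collecting the sign flips along the way, the symbol is +1.

1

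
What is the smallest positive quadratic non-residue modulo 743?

(2/743) = +1, so 2 is a residue.
(3/743) = +1, so 3 is a residue.
(4/743) = +1, so 4 is a residue.
(5/743) = −1, so 5 is the smallest positive non-residue mod 743.

5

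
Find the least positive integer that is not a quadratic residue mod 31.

3

(2/31) = +1, so 2 is a residue.
(3/31) = −1, so 3 is the smallest positive non-residue mod 31.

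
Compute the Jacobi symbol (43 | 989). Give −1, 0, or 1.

0

Reciprocity: 43 ≡ 3 and 989 ≡ 1 (mod 4), so (43/989) = +(989/43).
Reduce top mod 43: now compute (0/43).
Top reduces to 0: gcd > 1, so the symbol is 0.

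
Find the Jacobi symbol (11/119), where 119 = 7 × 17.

-1

Reciprocity: 11 ≡ 3 and 119 ≡ 3 (mod 4), so (11/119) = −(119/11).
Reduce top mod 11: now compute (9/11).
Reciprocity: 9 ≡ 1 and 11 ≡ 3 (mod 4), so (9/11) = +(11/9).
Reduce top mod 9: now compute (2/9).
Pull out 2: since 9 ≡ 1 (mod 8), (2/9) = +1.
Reached (1/9) = 1. Collecting the sign flips along the way, the symbol is -1.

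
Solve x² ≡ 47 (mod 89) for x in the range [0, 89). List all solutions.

89 ≡ 1 (mod 4), so we find a root by search.
Trying successive values, 15² = 225 ≡ 47 (mod 89). The other root is 89 − 15 = 74.

15, 74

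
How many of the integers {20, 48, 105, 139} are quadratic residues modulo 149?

(20/149) = +1 → QR.
(48/149) = -1 → non-residue.
(105/149) = -1 → non-residue.
(139/149) = -1 → non-residue.
Total quadratic residues among the 4: 1.

1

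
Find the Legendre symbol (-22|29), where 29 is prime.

1

Euler's criterion: (-22/29) ≡ 7^14 (mod 29).
7^2 ≡ 20 (mod 29)
7^4 ≡ 23 (mod 29)
7^8 ≡ 7 (mod 29)
7^14 = 7^(8+4+2) ≡ 1 (mod 29).
Result is 1, so (-22/29) = 1.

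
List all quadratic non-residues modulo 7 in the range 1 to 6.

Square k = 1,…,3 (k and 7−k give the same square):
1²=1, 2²=4, 3²≡2 (mod 7).
The residues are {1, 2, 4}; the non-residues are the remaining 3 nonzero classes.

3, 5, 6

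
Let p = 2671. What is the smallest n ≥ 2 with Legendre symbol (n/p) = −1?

3

(2/2671) = +1, so 2 is a residue.
(3/2671) = −1, so 3 is the smallest positive non-residue mod 2671.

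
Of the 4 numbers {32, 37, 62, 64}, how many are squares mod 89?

2

(32/89) = +1 → QR.
(37/89) = -1 → non-residue.
(62/89) = -1 → non-residue.
(64/89) = +1 → QR.
Total quadratic residues among the 4: 2.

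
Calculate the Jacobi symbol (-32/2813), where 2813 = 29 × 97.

First reduce: -32 ≡ 2781 (mod 2813).
Reciprocity: 2781 ≡ 1 and 2813 ≡ 1 (mod 4), so (2781/2813) = +(2813/2781).
Reduce top mod 2781: now compute (32/2781).
Pull out 2^5: since 2781 ≡ 5 (mod 8), (2/2781) = -1, so (2/2781)^5 = -1.
Reached (1/2781) = 1. Collecting the sign flips along the way, the symbol is -1.

-1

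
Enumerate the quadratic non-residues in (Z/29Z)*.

2, 3, 8, 10, 11, 12, 14, 15, 17, 18, 19, 21, 26, 27

Square k = 1,…,14 (k and 29−k give the same square):
1²=1, 2²=4, 3²=9, 4²=16, 5²=25, 6²≡7, 7²≡20, 8²≡6, 9²≡23, 10²≡13, 11²≡5, 12²≡28, 13²≡24, 14²≡22 (mod 29).
The residues are {1, 4, 5, 6, 7, 9, 13, 16, 20, 22, 23, 24, 25, 28}; the non-residues are the remaining 14 nonzero classes.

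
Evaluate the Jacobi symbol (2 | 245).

Pull out 2: since 245 ≡ 5 (mod 8), (2/245) = -1.
Reached (1/245) = 1. Collecting the sign flips along the way, the symbol is -1.

-1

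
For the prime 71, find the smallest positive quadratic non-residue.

(2/71) = +1, so 2 is a residue.
(3/71) = +1, so 3 is a residue.
(4/71) = +1, so 4 is a residue.
(5/71) = +1, so 5 is a residue.
(6/71) = +1, so 6 is a residue.
(7/71) = −1, so 7 is the smallest positive non-residue mod 71.

7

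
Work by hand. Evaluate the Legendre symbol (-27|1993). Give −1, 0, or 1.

1

First reduce: -27 ≡ 1966 (mod 1993).
Pull out 2: since 1993 ≡ 1 (mod 8), (2/1993) = +1.
Reciprocity: 983 ≡ 3 and 1993 ≡ 1 (mod 4), so (983/1993) = +(1993/983).
Reduce top mod 983: now compute (27/983).
Reciprocity: 27 ≡ 3 and 983 ≡ 3 (mod 4), so (27/983) = −(983/27).
Reduce top mod 27: now compute (11/27).
Reciprocity: 11 ≡ 3 and 27 ≡ 3 (mod 4), so (11/27) = −(27/11).
Reduce top mod 11: now compute (5/11).
Reciprocity: 5 ≡ 1 and 11 ≡ 3 (mod 4), so (5/11) = +(11/5).
Reduce top mod 5: now compute (1/5).
Reached (1/5) = 1. Collecting the sign flips along the way, the symbol is +1.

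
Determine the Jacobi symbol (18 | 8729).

Pull out 2: since 8729 ≡ 1 (mod 8), (2/8729) = +1.
Reciprocity: 9 ≡ 1 and 8729 ≡ 1 (mod 4), so (9/8729) = +(8729/9).
Reduce top mod 9: now compute (8/9).
Pull out 2^3: since 9 ≡ 1 (mod 8), (2/9) = +1, so (2/9)^3 = +1.
Reached (1/9) = 1. Collecting the sign flips along the way, the symbol is +1.

1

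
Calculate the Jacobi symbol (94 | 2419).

Pull out 2: since 2419 ≡ 3 (mod 8), (2/2419) = -1.
Reciprocity: 47 ≡ 3 and 2419 ≡ 3 (mod 4), so (47/2419) = −(2419/47).
Reduce top mod 47: now compute (22/47).
Pull out 2: since 47 ≡ 7 (mod 8), (2/47) = +1.
Reciprocity: 11 ≡ 3 and 47 ≡ 3 (mod 4), so (11/47) = −(47/11).
Reduce top mod 11: now compute (3/11).
Reciprocity: 3 ≡ 3 and 11 ≡ 3 (mod 4), so (3/11) = −(11/3).
Reduce top mod 3: now compute (2/3).
Pull out 2: since 3 ≡ 3 (mod 8), (2/3) = -1.
Reached (1/3) = 1. Collecting the sign flips along the way, the symbol is -1.

-1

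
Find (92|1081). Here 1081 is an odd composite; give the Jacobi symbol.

0

Pull out 2^2: since 1081 ≡ 1 (mod 8), (2/1081) = +1, so (2/1081)^2 = +1.
Reciprocity: 23 ≡ 3 and 1081 ≡ 1 (mod 4), so (23/1081) = +(1081/23).
Reduce top mod 23: now compute (0/23).
Top reduces to 0: gcd > 1, so the symbol is 0.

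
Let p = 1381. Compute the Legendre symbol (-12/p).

First reduce: -12 ≡ 1369 (mod 1381).
Reciprocity: 1369 ≡ 1 and 1381 ≡ 1 (mod 4), so (1369/1381) = +(1381/1369).
Reduce top mod 1369: now compute (12/1369).
Pull out 2^2: since 1369 ≡ 1 (mod 8), (2/1369) = +1, so (2/1369)^2 = +1.
Reciprocity: 3 ≡ 3 and 1369 ≡ 1 (mod 4), so (3/1369) = +(1369/3).
Reduce top mod 3: now compute (1/3).
Reached (1/3) = 1. Collecting the sign flips along the way, the symbol is +1.

1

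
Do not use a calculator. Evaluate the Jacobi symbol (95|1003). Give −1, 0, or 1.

-1

Reciprocity: 95 ≡ 3 and 1003 ≡ 3 (mod 4), so (95/1003) = −(1003/95).
Reduce top mod 95: now compute (53/95).
Reciprocity: 53 ≡ 1 and 95 ≡ 3 (mod 4), so (53/95) = +(95/53).
Reduce top mod 53: now compute (42/53).
Pull out 2: since 53 ≡ 5 (mod 8), (2/53) = -1.
Reciprocity: 21 ≡ 1 and 53 ≡ 1 (mod 4), so (21/53) = +(53/21).
Reduce top mod 21: now compute (11/21).
Reciprocity: 11 ≡ 3 and 21 ≡ 1 (mod 4), so (11/21) = +(21/11).
Reduce top mod 11: now compute (10/11).
Pull out 2: since 11 ≡ 3 (mod 8), (2/11) = -1.
Reciprocity: 5 ≡ 1 and 11 ≡ 3 (mod 4), so (5/11) = +(11/5).
Reduce top mod 5: now compute (1/5).
Reached (1/5) = 1. Collecting the sign flips along the way, the symbol is -1.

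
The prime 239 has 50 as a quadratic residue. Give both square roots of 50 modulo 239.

17, 222

Since 239 ≡ 3 (mod 4), a square root of 50 is 50^((239+1)/4) = 50^60 mod 239.
Repeated squaring: 50^2≡110, 50^4≡150, 50^8≡34, 50^16≡200, 50^32≡87 (mod 239).
50^60 = 50^(32+16+8+4) ≡ 17 (mod 239).
Check: 17² = 289 ≡ 50 (mod 239). The two roots are 17 and 222.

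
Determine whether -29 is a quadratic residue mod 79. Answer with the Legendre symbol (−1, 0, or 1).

1

Euler's criterion: (-29/79) ≡ 50^39 (mod 79).
50^2 ≡ 51 (mod 79)
50^4 ≡ 73 (mod 79)
50^8 ≡ 36 (mod 79)
50^16 ≡ 32 (mod 79)
50^32 ≡ 76 (mod 79)
50^39 = 50^(32+4+2+1) ≡ 1 (mod 79).
Result is 1, so (-29/79) = 1.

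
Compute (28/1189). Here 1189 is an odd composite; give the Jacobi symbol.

-1

Pull out 2^2: since 1189 ≡ 5 (mod 8), (2/1189) = -1, so (2/1189)^2 = +1.
Reciprocity: 7 ≡ 3 and 1189 ≡ 1 (mod 4), so (7/1189) = +(1189/7).
Reduce top mod 7: now compute (6/7).
Pull out 2: since 7 ≡ 7 (mod 8), (2/7) = +1.
Reciprocity: 3 ≡ 3 and 7 ≡ 3 (mod 4), so (3/7) = −(7/3).
Reduce top mod 3: now compute (1/3).
Reached (1/3) = 1. Collecting the sign flips along the way, the symbol is -1.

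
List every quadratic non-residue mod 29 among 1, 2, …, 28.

Square k = 1,…,14 (k and 29−k give the same square):
1²=1, 2²=4, 3²=9, 4²=16, 5²=25, 6²≡7, 7²≡20, 8²≡6, 9²≡23, 10²≡13, 11²≡5, 12²≡28, 13²≡24, 14²≡22 (mod 29).
The residues are {1, 4, 5, 6, 7, 9, 13, 16, 20, 22, 23, 24, 25, 28}; the non-residues are the remaining 14 nonzero classes.

2,3,8,10,11,12,14,15,17,18,19,21,26,27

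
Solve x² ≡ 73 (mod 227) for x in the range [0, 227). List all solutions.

46, 181

Since 227 ≡ 3 (mod 4), a square root of 73 is 73^((227+1)/4) = 73^57 mod 227.
Repeated squaring: 73^2≡108, 73^4≡87, 73^8≡78, 73^16≡182, 73^32≡209 (mod 227).
73^57 = 73^(32+16+8+1) ≡ 181 (mod 227).
Check: 181² = 32761 ≡ 73 (mod 227). The two roots are 46 and 181.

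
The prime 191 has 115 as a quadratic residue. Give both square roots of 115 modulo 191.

Since 191 ≡ 3 (mod 4), a square root of 115 is 115^((191+1)/4) = 115^48 mod 191.
Repeated squaring: 115^2≡46, 115^4≡15, 115^8≡34, 115^16≡10, 115^32≡100 (mod 191).
115^48 = 115^(32+16) ≡ 45 (mod 191).
Check: 45² = 2025 ≡ 115 (mod 191). The two roots are 45 and 146.

45, 146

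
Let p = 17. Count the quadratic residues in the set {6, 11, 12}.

(6/17) = -1 → non-residue.
(11/17) = -1 → non-residue.
(12/17) = -1 → non-residue.
Total quadratic residues among the 3: 0.

0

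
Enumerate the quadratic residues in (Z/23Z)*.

1 2 3 4 6 8 9 12 13 16 18

Square k = 1,…,11 (k and 23−k give the same square):
1²=1, 2²=4, 3²=9, 4²=16, 5²≡2, 6²≡13, 7²≡3, 8²≡18, 9²≡12, 10²≡8, 11²≡6 (mod 23).
So the quadratic residues mod 23 are {1, 2, 3, 4, 6, 8, 9, 12, 13, 16, 18}.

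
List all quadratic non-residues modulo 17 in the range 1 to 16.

Square k = 1,…,8 (k and 17−k give the same square):
1²=1, 2²=4, 3²=9, 4²=16, 5²≡8, 6²≡2, 7²≡15, 8²≡13 (mod 17).
The residues are {1, 2, 4, 8, 9, 13, 15, 16}; the non-residues are the remaining 8 nonzero classes.

3 5 6 7 10 11 12 14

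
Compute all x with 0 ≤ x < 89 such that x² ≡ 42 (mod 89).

89 ≡ 1 (mod 4), so we find a root by search.
Trying successive values, 24² = 576 ≡ 42 (mod 89). The other root is 89 − 24 = 65.

24, 65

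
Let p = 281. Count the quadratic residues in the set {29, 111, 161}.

(29/281) = +1 → QR.
(111/281) = +1 → QR.
(161/281) = -1 → non-residue.
Total quadratic residues among the 3: 2.

2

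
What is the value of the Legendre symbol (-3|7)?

1

Euler's criterion: (-3/7) ≡ 4^3 (mod 7).
4^2 ≡ 2 (mod 7)
4^3 = 4^(2+1) ≡ 1 (mod 7).
Result is 1, so (-3/7) = 1.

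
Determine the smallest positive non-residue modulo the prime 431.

(2/431) = +1, so 2 is a residue.
(3/431) = +1, so 3 is a residue.
(4/431) = +1, so 4 is a residue.
(5/431) = +1, so 5 is a residue.
(6/431) = +1, so 6 is a residue.
(7/431) = −1, so 7 is the smallest positive non-residue mod 431.

7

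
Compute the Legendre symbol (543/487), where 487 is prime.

First reduce: 543 ≡ 56 (mod 487).
Pull out 2^3: since 487 ≡ 7 (mod 8), (2/487) = +1, so (2/487)^3 = +1.
Reciprocity: 7 ≡ 3 and 487 ≡ 3 (mod 4), so (7/487) = −(487/7).
Reduce top mod 7: now compute (4/7).
Pull out 2^2: since 7 ≡ 7 (mod 8), (2/7) = +1, so (2/7)^2 = +1.
Reached (1/7) = 1. Collecting the sign flips along the way, the symbol is -1.

-1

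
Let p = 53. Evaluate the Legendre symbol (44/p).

1

Pull out 2^2: since 53 ≡ 5 (mod 8), (2/53) = -1, so (2/53)^2 = +1.
Reciprocity: 11 ≡ 3 and 53 ≡ 1 (mod 4), so (11/53) = +(53/11).
Reduce top mod 11: now compute (9/11).
Reciprocity: 9 ≡ 1 and 11 ≡ 3 (mod 4), so (9/11) = +(11/9).
Reduce top mod 9: now compute (2/9).
Pull out 2: since 9 ≡ 1 (mod 8), (2/9) = +1.
Reached (1/9) = 1. Collecting the sign flips along the way, the symbol is +1.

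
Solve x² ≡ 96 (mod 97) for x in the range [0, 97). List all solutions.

22, 75

97 ≡ 1 (mod 4), so we find a root by search.
Trying successive values, 22² = 484 ≡ 96 (mod 97). The other root is 97 − 22 = 75.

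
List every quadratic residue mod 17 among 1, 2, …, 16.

1,2,4,8,9,13,15,16

Square k = 1,…,8 (k and 17−k give the same square):
1²=1, 2²=4, 3²=9, 4²=16, 5²≡8, 6²≡2, 7²≡15, 8²≡13 (mod 17).
So the quadratic residues mod 17 are {1, 2, 4, 8, 9, 13, 15, 16}.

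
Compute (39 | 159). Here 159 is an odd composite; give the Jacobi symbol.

Reciprocity: 39 ≡ 3 and 159 ≡ 3 (mod 4), so (39/159) = −(159/39).
Reduce top mod 39: now compute (3/39).
Reciprocity: 3 ≡ 3 and 39 ≡ 3 (mod 4), so (3/39) = −(39/3).
Reduce top mod 3: now compute (0/3).
Top reduces to 0: gcd > 1, so the symbol is 0.

0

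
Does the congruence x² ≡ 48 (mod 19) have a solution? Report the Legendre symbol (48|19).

Euler's criterion: (48/19) ≡ 10^9 (mod 19).
10^2 ≡ 5 (mod 19)
10^4 ≡ 6 (mod 19)
10^8 ≡ 17 (mod 19)
10^9 = 10^(8+1) ≡ 18 (mod 19).
Result is 18 ≡ −1, so (48/19) = −1.

-1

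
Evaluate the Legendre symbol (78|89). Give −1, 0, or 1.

Pull out 2: since 89 ≡ 1 (mod 8), (2/89) = +1.
Reciprocity: 39 ≡ 3 and 89 ≡ 1 (mod 4), so (39/89) = +(89/39).
Reduce top mod 39: now compute (11/39).
Reciprocity: 11 ≡ 3 and 39 ≡ 3 (mod 4), so (11/39) = −(39/11).
Reduce top mod 11: now compute (6/11).
Pull out 2: since 11 ≡ 3 (mod 8), (2/11) = -1.
Reciprocity: 3 ≡ 3 and 11 ≡ 3 (mod 4), so (3/11) = −(11/3).
Reduce top mod 3: now compute (2/3).
Pull out 2: since 3 ≡ 3 (mod 8), (2/3) = -1.
Reached (1/3) = 1. Collecting the sign flips along the way, the symbol is +1.

1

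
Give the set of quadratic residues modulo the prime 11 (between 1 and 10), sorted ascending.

1, 3, 4, 5, 9

Square k = 1,…,5 (k and 11−k give the same square):
1²=1, 2²=4, 3²=9, 4²≡5, 5²≡3 (mod 11).
So the quadratic residues mod 11 are {1, 3, 4, 5, 9}.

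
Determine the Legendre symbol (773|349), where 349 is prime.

1

Euler's criterion: (773/349) ≡ 75^174 (mod 349).
75^2 ≡ 41 (mod 349)
75^4 ≡ 285 (mod 349)
75^8 ≡ 257 (mod 349)
75^16 ≡ 88 (mod 349)
75^32 ≡ 66 (mod 349)
75^64 ≡ 168 (mod 349)
75^128 ≡ 304 (mod 349)
75^174 = 75^(128+32+8+4+2) ≡ 1 (mod 349).
Result is 1, so (773/349) = 1.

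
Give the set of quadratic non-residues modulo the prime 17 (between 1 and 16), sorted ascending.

3, 5, 6, 7, 10, 11, 12, 14

Square k = 1,…,8 (k and 17−k give the same square):
1²=1, 2²=4, 3²=9, 4²=16, 5²≡8, 6²≡2, 7²≡15, 8²≡13 (mod 17).
The residues are {1, 2, 4, 8, 9, 13, 15, 16}; the non-residues are the remaining 8 nonzero classes.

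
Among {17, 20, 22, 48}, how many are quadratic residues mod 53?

1

(17/53) = +1 → QR.
(20/53) = -1 → non-residue.
(22/53) = -1 → non-residue.
(48/53) = -1 → non-residue.
Total quadratic residues among the 4: 1.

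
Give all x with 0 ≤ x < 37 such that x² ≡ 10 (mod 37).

11, 26

37 ≡ 1 (mod 4), so we find a root by search.
Trying successive values, 11² = 121 ≡ 10 (mod 37). The other root is 37 − 11 = 26.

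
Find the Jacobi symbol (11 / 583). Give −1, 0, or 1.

Reciprocity: 11 ≡ 3 and 583 ≡ 3 (mod 4), so (11/583) = −(583/11).
Reduce top mod 11: now compute (0/11).
Top reduces to 0: gcd > 1, so the symbol is 0.

0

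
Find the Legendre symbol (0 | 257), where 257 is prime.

0

Top reduces to 0: gcd > 1, so the symbol is 0.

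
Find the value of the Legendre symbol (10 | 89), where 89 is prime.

1

Pull out 2: since 89 ≡ 1 (mod 8), (2/89) = +1.
Reciprocity: 5 ≡ 1 and 89 ≡ 1 (mod 4), so (5/89) = +(89/5).
Reduce top mod 5: now compute (4/5).
Pull out 2^2: since 5 ≡ 5 (mod 8), (2/5) = -1, so (2/5)^2 = +1.
Reached (1/5) = 1. Collecting the sign flips along the way, the symbol is +1.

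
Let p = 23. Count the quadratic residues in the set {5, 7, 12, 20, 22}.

(5/23) = -1 → non-residue.
(7/23) = -1 → non-residue.
(12/23) = +1 → QR.
(20/23) = -1 → non-residue.
(22/23) = -1 → non-residue.
Total quadratic residues among the 5: 1.

1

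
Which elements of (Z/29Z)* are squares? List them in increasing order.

Square k = 1,…,14 (k and 29−k give the same square):
1²=1, 2²=4, 3²=9, 4²=16, 5²=25, 6²≡7, 7²≡20, 8²≡6, 9²≡23, 10²≡13, 11²≡5, 12²≡28, 13²≡24, 14²≡22 (mod 29).
So the quadratic residues mod 29 are {1, 4, 5, 6, 7, 9, 13, 16, 20, 22, 23, 24, 25, 28}.

1,4,5,6,7,9,13,16,20,22,23,24,25,28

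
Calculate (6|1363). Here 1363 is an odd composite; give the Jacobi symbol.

1

Pull out 2: since 1363 ≡ 3 (mod 8), (2/1363) = -1.
Reciprocity: 3 ≡ 3 and 1363 ≡ 3 (mod 4), so (3/1363) = −(1363/3).
Reduce top mod 3: now compute (1/3).
Reached (1/3) = 1. Collecting the sign flips along the way, the symbol is +1.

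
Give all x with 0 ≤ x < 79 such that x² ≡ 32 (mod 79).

Since 79 ≡ 3 (mod 4), a square root of 32 is 32^((79+1)/4) = 32^20 mod 79.
Repeated squaring: 32^2≡76, 32^4≡9, 32^8≡2, 32^16≡4 (mod 79).
32^20 = 32^(16+4) ≡ 36 (mod 79).
Check: 36² = 1296 ≡ 32 (mod 79). The two roots are 36 and 43.

36, 43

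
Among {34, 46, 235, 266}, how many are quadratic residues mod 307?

(34/307) = -1 → non-residue.
(46/307) = +1 → QR.
(235/307) = +1 → QR.
(266/307) = -1 → non-residue.
Total quadratic residues among the 4: 2.

2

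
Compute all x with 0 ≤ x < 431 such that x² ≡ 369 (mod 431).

Since 431 ≡ 3 (mod 4), a square root of 369 is 369^((431+1)/4) = 369^108 mod 431.
Repeated squaring: 369^2≡396, 369^4≡363, 369^8≡314, 369^16≡328, 369^32≡265, 369^64≡403 (mod 431).
369^108 = 369^(64+32+8+4) ≡ 119 (mod 431).
Check: 119² = 14161 ≡ 369 (mod 431). The two roots are 119 and 312.

119, 312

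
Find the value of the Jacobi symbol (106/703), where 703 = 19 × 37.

Pull out 2: since 703 ≡ 7 (mod 8), (2/703) = +1.
Reciprocity: 53 ≡ 1 and 703 ≡ 3 (mod 4), so (53/703) = +(703/53).
Reduce top mod 53: now compute (14/53).
Pull out 2: since 53 ≡ 5 (mod 8), (2/53) = -1.
Reciprocity: 7 ≡ 3 and 53 ≡ 1 (mod 4), so (7/53) = +(53/7).
Reduce top mod 7: now compute (4/7).
Pull out 2^2: since 7 ≡ 7 (mod 8), (2/7) = +1, so (2/7)^2 = +1.
Reached (1/7) = 1. Collecting the sign flips along the way, the symbol is -1.

-1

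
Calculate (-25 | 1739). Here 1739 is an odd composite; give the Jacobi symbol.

First reduce: -25 ≡ 1714 (mod 1739).
Pull out 2: since 1739 ≡ 3 (mod 8), (2/1739) = -1.
Reciprocity: 857 ≡ 1 and 1739 ≡ 3 (mod 4), so (857/1739) = +(1739/857).
Reduce top mod 857: now compute (25/857).
Reciprocity: 25 ≡ 1 and 857 ≡ 1 (mod 4), so (25/857) = +(857/25).
Reduce top mod 25: now compute (7/25).
Reciprocity: 7 ≡ 3 and 25 ≡ 1 (mod 4), so (7/25) = +(25/7).
Reduce top mod 7: now compute (4/7).
Pull out 2^2: since 7 ≡ 7 (mod 8), (2/7) = +1, so (2/7)^2 = +1.
Reached (1/7) = 1. Collecting the sign flips along the way, the symbol is -1.

-1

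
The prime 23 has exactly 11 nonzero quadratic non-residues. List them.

Square k = 1,…,11 (k and 23−k give the same square):
1²=1, 2²=4, 3²=9, 4²=16, 5²≡2, 6²≡13, 7²≡3, 8²≡18, 9²≡12, 10²≡8, 11²≡6 (mod 23).
The residues are {1, 2, 3, 4, 6, 8, 9, 12, 13, 16, 18}; the non-residues are the remaining 11 nonzero classes.

5,7,10,11,14,15,17,19,20,21,22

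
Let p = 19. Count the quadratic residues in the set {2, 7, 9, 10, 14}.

(2/19) = -1 → non-residue.
(7/19) = +1 → QR.
(9/19) = +1 → QR.
(10/19) = -1 → non-residue.
(14/19) = -1 → non-residue.
Total quadratic residues among the 5: 2.

2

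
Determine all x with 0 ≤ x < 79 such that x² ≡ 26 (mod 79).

Since 79 ≡ 3 (mod 4), a square root of 26 is 26^((79+1)/4) = 26^20 mod 79.
Repeated squaring: 26^2≡44, 26^4≡40, 26^8≡20, 26^16≡5 (mod 79).
26^20 = 26^(16+4) ≡ 42 (mod 79).
Check: 42² = 1764 ≡ 26 (mod 79). The two roots are 37 and 42.

37, 42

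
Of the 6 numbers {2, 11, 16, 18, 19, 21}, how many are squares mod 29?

1

(2/29) = -1 → non-residue.
(11/29) = -1 → non-residue.
(16/29) = +1 → QR.
(18/29) = -1 → non-residue.
(19/29) = -1 → non-residue.
(21/29) = -1 → non-residue.
Total quadratic residues among the 6: 1.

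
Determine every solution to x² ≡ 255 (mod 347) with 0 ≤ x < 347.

Since 347 ≡ 3 (mod 4), a square root of 255 is 255^((347+1)/4) = 255^87 mod 347.
Repeated squaring: 255^2≡136, 255^4≡105, 255^8≡268, 255^16≡342, 255^32≡25, 255^64≡278 (mod 347).
255^87 = 255^(64+16+4+2+1) ≡ 36 (mod 347).
Check: 36² = 1296 ≡ 255 (mod 347). The two roots are 36 and 311.

36, 311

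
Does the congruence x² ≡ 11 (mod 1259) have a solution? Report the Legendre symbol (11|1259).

Reciprocity: 11 ≡ 3 and 1259 ≡ 3 (mod 4), so (11/1259) = −(1259/11).
Reduce top mod 11: now compute (5/11).
Reciprocity: 5 ≡ 1 and 11 ≡ 3 (mod 4), so (5/11) = +(11/5).
Reduce top mod 5: now compute (1/5).
Reached (1/5) = 1. Collecting the sign flips along the way, the symbol is -1.

-1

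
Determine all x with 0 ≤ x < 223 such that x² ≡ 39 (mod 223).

40, 183

Since 223 ≡ 3 (mod 4), a square root of 39 is 39^((223+1)/4) = 39^56 mod 223.
Repeated squaring: 39^2≡183, 39^4≡39, 39^8≡183, 39^16≡39, 39^32≡183 (mod 223).
39^56 = 39^(32+16+8) ≡ 183 (mod 223).
Check: 183² = 33489 ≡ 39 (mod 223). The two roots are 40 and 183.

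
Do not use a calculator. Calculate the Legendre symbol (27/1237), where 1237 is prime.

Reciprocity: 27 ≡ 3 and 1237 ≡ 1 (mod 4), so (27/1237) = +(1237/27).
Reduce top mod 27: now compute (22/27).
Pull out 2: since 27 ≡ 3 (mod 8), (2/27) = -1.
Reciprocity: 11 ≡ 3 and 27 ≡ 3 (mod 4), so (11/27) = −(27/11).
Reduce top mod 11: now compute (5/11).
Reciprocity: 5 ≡ 1 and 11 ≡ 3 (mod 4), so (5/11) = +(11/5).
Reduce top mod 5: now compute (1/5).
Reached (1/5) = 1. Collecting the sign flips along the way, the symbol is +1.

1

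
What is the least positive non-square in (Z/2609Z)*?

3

(2/2609) = +1, so 2 is a residue.
(3/2609) = −1, so 3 is the smallest positive non-residue mod 2609.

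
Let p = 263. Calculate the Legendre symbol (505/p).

1

Euler's criterion: (505/263) ≡ 242^131 (mod 263).
242^2 ≡ 178 (mod 263)
242^4 ≡ 124 (mod 263)
242^8 ≡ 122 (mod 263)
242^16 ≡ 156 (mod 263)
242^32 ≡ 140 (mod 263)
242^64 ≡ 138 (mod 263)
242^128 ≡ 108 (mod 263)
242^131 = 242^(128+2+1) ≡ 1 (mod 263).
Result is 1, so (505/263) = 1.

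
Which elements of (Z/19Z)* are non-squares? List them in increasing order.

Square k = 1,…,9 (k and 19−k give the same square):
1²=1, 2²=4, 3²=9, 4²=16, 5²≡6, 6²≡17, 7²≡11, 8²≡7, 9²≡5 (mod 19).
The residues are {1, 4, 5, 6, 7, 9, 11, 16, 17}; the non-residues are the remaining 9 nonzero classes.

2, 3, 8, 10, 12, 13, 14, 15, 18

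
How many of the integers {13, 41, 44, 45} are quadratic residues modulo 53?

2

(13/53) = +1 → QR.
(41/53) = -1 → non-residue.
(44/53) = +1 → QR.
(45/53) = -1 → non-residue.
Total quadratic residues among the 4: 2.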